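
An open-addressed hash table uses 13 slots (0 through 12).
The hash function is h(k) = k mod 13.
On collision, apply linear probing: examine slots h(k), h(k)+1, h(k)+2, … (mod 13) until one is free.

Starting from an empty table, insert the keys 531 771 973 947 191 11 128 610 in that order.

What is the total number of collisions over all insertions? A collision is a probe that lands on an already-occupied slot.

14

531 hashes to 11; slot 11 is free -> place at 11.
771 hashes to 4; slot 4 is free -> place at 4.
973 hashes to 11; 11 taken -> place at 12.
947 hashes to 11; 11,12 taken -> place at 0.
191 hashes to 9; slot 9 is free -> place at 9.
11 hashes to 11; 11,12,0 taken -> place at 1.
128 hashes to 11; 11,12,0,1 taken -> place at 2.
610 hashes to 12; 12,0,1,2 taken -> place at 3.
Table: [947, 11, 128, 610, 771, —, —, —, —, 191, —, 531, 973]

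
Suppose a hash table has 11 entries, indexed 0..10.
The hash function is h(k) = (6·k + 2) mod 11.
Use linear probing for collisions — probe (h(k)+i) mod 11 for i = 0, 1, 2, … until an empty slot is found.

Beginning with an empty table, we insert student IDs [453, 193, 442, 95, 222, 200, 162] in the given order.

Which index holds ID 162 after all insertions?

Insert 453: h=3, slot 3 empty -> index 3.
Insert 193: h=5, slot 5 empty -> index 5.
Insert 442: h=3, slot 3 occupied -> index 4.
Insert 95: h=0, slot 0 empty -> index 0.
Insert 222: h=3, slots 3,4,5 occupied -> index 6.
Insert 200: h=3, slots 3,4,5,6 occupied -> index 7.
Insert 162: h=6, slots 6,7 occupied -> index 8.
Table: [95, ., ., 453, 442, 193, 222, 200, 162, ., .]

8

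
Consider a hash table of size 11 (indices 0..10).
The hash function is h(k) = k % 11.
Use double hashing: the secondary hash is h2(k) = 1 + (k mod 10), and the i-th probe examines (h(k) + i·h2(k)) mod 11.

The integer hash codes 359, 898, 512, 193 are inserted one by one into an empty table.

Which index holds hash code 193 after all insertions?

10

359 hashes to 7; slot 7 is free => place at 7.
898 hashes to 7, h2=9; 7 taken => place at 5.
512 hashes to 6; slot 6 is free => place at 6.
193 hashes to 6, h2=4; 6 taken => place at 10.
Table: [., ., ., ., ., 898, 512, 359, ., ., 193]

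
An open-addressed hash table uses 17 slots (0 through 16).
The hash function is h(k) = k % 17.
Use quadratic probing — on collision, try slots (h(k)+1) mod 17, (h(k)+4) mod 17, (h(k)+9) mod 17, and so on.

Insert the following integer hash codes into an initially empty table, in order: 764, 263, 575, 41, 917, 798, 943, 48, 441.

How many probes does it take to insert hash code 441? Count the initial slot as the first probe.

7

764 hashes to 16; slot 16 is free → place at 16.
263 hashes to 8; slot 8 is free → place at 8.
575 hashes to 14; slot 14 is free → place at 14.
41 hashes to 7; slot 7 is free → place at 7.
917 hashes to 16; 16 taken → place at 0.
798 hashes to 16; 16,0 taken → place at 3.
943 hashes to 8; 8 taken → place at 9.
48 hashes to 14; 14 taken → place at 15.
441 hashes to 16; 16,0,3,8,15,7 taken → place at 1.
Table: [917, 441, —, 798, —, —, —, 41, 263, 943, —, —, —, —, 575, 48, 764]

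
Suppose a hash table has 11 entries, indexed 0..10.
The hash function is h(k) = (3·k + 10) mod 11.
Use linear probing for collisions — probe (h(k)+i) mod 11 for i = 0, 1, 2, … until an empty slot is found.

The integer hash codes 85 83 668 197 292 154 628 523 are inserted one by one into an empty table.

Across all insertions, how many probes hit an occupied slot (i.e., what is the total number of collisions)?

7

85: h=1 -> slot 1
83: h=6 -> slot 6
668: h=1, probe 1,2 -> slot 2
197: h=7 -> slot 7
292: h=6, probe 6,7,8 -> slot 8
154: h=10 -> slot 10
628: h=2, probe 2,3 -> slot 3
523: h=6, probe 6,7,8,9 -> slot 9
Table: [—, 85, 668, 628, —, —, 83, 197, 292, 523, 154]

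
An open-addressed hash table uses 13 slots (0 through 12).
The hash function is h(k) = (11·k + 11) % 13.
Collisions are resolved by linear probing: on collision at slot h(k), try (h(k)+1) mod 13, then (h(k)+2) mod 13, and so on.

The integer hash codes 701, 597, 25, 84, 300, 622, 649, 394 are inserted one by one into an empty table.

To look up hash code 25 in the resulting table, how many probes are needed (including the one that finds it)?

3

701 hashes to 0; slot 0 is free -> place at 0.
597 hashes to 0; 0 taken -> place at 1.
25 hashes to 0; 0,1 taken -> place at 2.
84 hashes to 12; slot 12 is free -> place at 12.
300 hashes to 9; slot 9 is free -> place at 9.
622 hashes to 2; 2 taken -> place at 3.
649 hashes to 0; 0,1,2,3 taken -> place at 4.
394 hashes to 3; 3,4 taken -> place at 5.
Table: [701, 597, 25, 622, 649, 394, -, -, -, 300, -, -, 84]
Lookup 25: h=0, probe 0,1,2 → found at 2.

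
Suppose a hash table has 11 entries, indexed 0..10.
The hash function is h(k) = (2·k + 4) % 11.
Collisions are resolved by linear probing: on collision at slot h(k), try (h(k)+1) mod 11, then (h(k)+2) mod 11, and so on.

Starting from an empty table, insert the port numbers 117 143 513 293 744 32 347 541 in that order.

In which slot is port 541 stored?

Insert 117: h=7, slot 7 empty => index 7.
Insert 143: h=4, slot 4 empty => index 4.
Insert 513: h=7, slot 7 occupied => index 8.
Insert 293: h=7, slots 7,8 occupied => index 9.
Insert 744: h=7, slots 7,8,9 occupied => index 10.
Insert 32: h=2, slot 2 empty => index 2.
Insert 347: h=5, slot 5 empty => index 5.
Insert 541: h=8, slots 8,9,10 occupied => index 0.
Table: [541, ∅, 32, ∅, 143, 347, ∅, 117, 513, 293, 744]

0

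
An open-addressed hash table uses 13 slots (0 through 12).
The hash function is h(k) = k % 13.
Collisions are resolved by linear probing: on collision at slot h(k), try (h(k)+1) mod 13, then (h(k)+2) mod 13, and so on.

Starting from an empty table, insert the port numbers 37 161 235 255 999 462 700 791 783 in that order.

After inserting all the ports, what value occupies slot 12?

999

Insert 37: h=11, slot 11 empty → index 11.
Insert 161: h=5, slot 5 empty → index 5.
Insert 235: h=1, slot 1 empty → index 1.
Insert 255: h=8, slot 8 empty → index 8.
Insert 999: h=11, slot 11 occupied → index 12.
Insert 462: h=7, slot 7 empty → index 7.
Insert 700: h=11, slots 11,12 occupied → index 0.
Insert 791: h=11, slots 11,12,0,1 occupied → index 2.
Insert 783: h=3, slot 3 empty → index 3.
Table: [700, 235, 791, 783, —, 161, —, 462, 255, —, —, 37, 999]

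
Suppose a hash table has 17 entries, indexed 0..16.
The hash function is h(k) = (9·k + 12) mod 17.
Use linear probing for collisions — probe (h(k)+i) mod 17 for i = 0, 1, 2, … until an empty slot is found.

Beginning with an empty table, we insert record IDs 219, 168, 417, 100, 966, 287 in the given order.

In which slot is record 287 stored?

14

219: h=11 => slot 11
168: h=11, probe 11,12 => slot 12
417: h=8 => slot 8
100: h=11, probe 11,12,13 => slot 13
966: h=2 => slot 2
287: h=11, probe 11,12,13,14 => slot 14
Table: [—, —, 966, —, —, —, —, —, 417, —, —, 219, 168, 100, 287, —, —]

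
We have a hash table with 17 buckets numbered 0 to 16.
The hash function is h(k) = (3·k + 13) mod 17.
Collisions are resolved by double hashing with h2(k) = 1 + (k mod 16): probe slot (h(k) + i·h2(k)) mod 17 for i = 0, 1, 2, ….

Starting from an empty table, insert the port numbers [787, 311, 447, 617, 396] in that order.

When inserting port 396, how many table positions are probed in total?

Insert 787: h=11, slot 11 empty => index 11.
Insert 311: h=11, h2=8, slot 11 occupied => index 2.
Insert 447: h=11, h2=16, slot 11 occupied => index 10.
Insert 617: h=11, h2=10, slot 11 occupied => index 4.
Insert 396: h=11, h2=13, slot 11 occupied => index 7.
Table: [—, —, 311, —, 617, —, —, 396, —, —, 447, 787, —, —, —, —, —]

2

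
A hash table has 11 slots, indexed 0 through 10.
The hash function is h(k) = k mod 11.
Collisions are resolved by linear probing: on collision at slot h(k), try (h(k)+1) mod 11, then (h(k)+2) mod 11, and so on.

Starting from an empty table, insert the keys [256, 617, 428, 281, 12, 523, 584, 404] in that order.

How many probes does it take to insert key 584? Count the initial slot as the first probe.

4

256: h=3 → slot 3
617: h=1 → slot 1
428: h=10 → slot 10
281: h=6 → slot 6
12: h=1, probe 1,2 → slot 2
523: h=6, probe 6,7 → slot 7
584: h=1, probe 1,2,3,4 → slot 4
404: h=8 → slot 8
Table: [—, 617, 12, 256, 584, —, 281, 523, 404, —, 428]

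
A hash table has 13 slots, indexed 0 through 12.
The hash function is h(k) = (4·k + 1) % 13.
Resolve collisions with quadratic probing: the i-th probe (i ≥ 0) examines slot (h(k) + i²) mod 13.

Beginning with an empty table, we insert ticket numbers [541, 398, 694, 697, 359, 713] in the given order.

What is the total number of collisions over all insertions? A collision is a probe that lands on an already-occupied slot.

7

Insert 541: h=7, slot 7 empty => index 7.
Insert 398: h=7, slot 7 occupied => index 8.
Insert 694: h=8, slot 8 occupied => index 9.
Insert 697: h=7, slots 7,8 occupied => index 11.
Insert 359: h=7, slots 7,8,11 occupied => index 3.
Insert 713: h=6, slot 6 empty => index 6.
Table: [—, —, —, 359, —, —, 713, 541, 398, 694, —, 697, —]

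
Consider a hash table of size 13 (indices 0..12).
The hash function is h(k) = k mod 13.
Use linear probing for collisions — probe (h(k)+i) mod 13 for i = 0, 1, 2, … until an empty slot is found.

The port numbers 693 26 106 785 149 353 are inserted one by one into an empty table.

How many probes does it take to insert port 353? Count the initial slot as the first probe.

2

693 hashes to 4; slot 4 is free -> place at 4.
26 hashes to 0; slot 0 is free -> place at 0.
106 hashes to 2; slot 2 is free -> place at 2.
785 hashes to 5; slot 5 is free -> place at 5.
149 hashes to 6; slot 6 is free -> place at 6.
353 hashes to 2; 2 taken -> place at 3.
Table: [26, ., 106, 353, 693, 785, 149, ., ., ., ., ., .]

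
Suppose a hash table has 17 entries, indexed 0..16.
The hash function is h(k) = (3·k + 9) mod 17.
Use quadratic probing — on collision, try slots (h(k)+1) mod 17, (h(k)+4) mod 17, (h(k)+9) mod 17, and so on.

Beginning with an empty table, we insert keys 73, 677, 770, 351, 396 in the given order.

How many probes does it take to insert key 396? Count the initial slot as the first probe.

3

Insert 73: h=7, slot 7 empty -> index 7.
Insert 677: h=0, slot 0 empty -> index 0.
Insert 770: h=7, slot 7 occupied -> index 8.
Insert 351: h=8, slot 8 occupied -> index 9.
Insert 396: h=7, slots 7,8 occupied -> index 11.
Table: [677, -, -, -, -, -, -, 73, 770, 351, -, 396, -, -, -, -, -]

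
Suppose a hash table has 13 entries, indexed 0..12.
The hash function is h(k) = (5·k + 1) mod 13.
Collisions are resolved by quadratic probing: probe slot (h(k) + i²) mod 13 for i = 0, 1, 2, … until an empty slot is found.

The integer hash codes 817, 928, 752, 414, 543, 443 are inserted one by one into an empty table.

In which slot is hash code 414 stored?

817: h=4 -> slot 4
928: h=0 -> slot 0
752: h=4, probe 4,5 -> slot 5
414: h=4, probe 4,5,8 -> slot 8
543: h=12 -> slot 12
443: h=6 -> slot 6
Table: [928, _, _, _, 817, 752, 443, _, 414, _, _, _, 543]

8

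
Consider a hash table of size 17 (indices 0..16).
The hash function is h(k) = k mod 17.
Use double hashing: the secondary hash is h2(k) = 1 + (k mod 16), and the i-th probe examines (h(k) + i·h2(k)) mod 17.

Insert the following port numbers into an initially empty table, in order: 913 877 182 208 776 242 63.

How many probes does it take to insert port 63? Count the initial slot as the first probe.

4

913 hashes to 12; slot 12 is free -> place at 12.
877 hashes to 10; slot 10 is free -> place at 10.
182 hashes to 12, h2=7; 12 taken -> place at 2.
208 hashes to 4; slot 4 is free -> place at 4.
776 hashes to 11; slot 11 is free -> place at 11.
242 hashes to 4, h2=3; 4 taken -> place at 7.
63 hashes to 12, h2=16; 12,11,10 taken -> place at 9.
Table: [∅, ∅, 182, ∅, 208, ∅, ∅, 242, ∅, 63, 877, 776, 913, ∅, ∅, ∅, ∅]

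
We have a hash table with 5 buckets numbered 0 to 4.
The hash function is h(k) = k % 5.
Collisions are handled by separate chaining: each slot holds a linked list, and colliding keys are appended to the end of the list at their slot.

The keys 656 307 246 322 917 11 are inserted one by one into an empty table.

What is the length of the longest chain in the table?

Insert 656: h=1, bucket 1 empty -> new chain.
Insert 307: h=2, bucket 2 empty -> new chain.
Insert 246: h=1, bucket 1 nonempty -> append to chain.
Insert 322: h=2, bucket 2 nonempty -> append to chain.
Insert 917: h=2, bucket 2 nonempty -> append to chain.
Insert 11: h=1, bucket 1 nonempty -> append to chain.
Final buckets:
0: _
1: 656 -> 246 -> 11
2: 307 -> 322 -> 917
3: _
4: _

3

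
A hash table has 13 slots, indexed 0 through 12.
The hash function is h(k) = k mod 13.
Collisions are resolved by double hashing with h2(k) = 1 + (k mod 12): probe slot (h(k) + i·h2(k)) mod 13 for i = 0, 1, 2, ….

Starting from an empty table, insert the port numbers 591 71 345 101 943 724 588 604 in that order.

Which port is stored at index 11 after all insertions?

591 hashes to 6; slot 6 is free -> place at 6.
71 hashes to 6, h2=12; 6 taken -> place at 5.
345 hashes to 7; slot 7 is free -> place at 7.
101 hashes to 10; slot 10 is free -> place at 10.
943 hashes to 7, h2=8; 7 taken -> place at 2.
724 hashes to 9; slot 9 is free -> place at 9.
588 hashes to 3; slot 3 is free -> place at 3.
604 hashes to 6, h2=5; 6 taken -> place at 11.
Table: [∅, ∅, 943, 588, ∅, 71, 591, 345, ∅, 724, 101, 604, ∅]

604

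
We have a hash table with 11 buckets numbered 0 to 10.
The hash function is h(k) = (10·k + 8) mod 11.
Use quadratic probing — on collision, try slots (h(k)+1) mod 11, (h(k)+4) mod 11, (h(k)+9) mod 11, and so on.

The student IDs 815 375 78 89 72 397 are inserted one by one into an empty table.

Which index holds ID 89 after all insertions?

5

815: h=7 => slot 7
375: h=7, probe 7,8 => slot 8
78: h=7, probe 7,8,0 => slot 0
89: h=7, probe 7,8,0,5 => slot 5
72: h=2 => slot 2
397: h=7, probe 7,8,0,5,1 => slot 1
Table: [78, 397, 72, ∅, ∅, 89, ∅, 815, 375, ∅, ∅]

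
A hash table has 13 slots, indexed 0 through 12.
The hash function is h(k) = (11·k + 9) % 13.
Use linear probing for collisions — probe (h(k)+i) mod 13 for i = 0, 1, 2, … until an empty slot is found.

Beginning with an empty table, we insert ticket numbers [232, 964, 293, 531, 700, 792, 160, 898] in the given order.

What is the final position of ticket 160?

Insert 232: h=0, slot 0 empty -> index 0.
Insert 964: h=5, slot 5 empty -> index 5.
Insert 293: h=8, slot 8 empty -> index 8.
Insert 531: h=0, slot 0 occupied -> index 1.
Insert 700: h=0, slots 0,1 occupied -> index 2.
Insert 792: h=11, slot 11 empty -> index 11.
Insert 160: h=1, slots 1,2 occupied -> index 3.
Insert 898: h=7, slot 7 empty -> index 7.
Table: [232, 531, 700, 160, -, 964, -, 898, 293, -, -, 792, -]

3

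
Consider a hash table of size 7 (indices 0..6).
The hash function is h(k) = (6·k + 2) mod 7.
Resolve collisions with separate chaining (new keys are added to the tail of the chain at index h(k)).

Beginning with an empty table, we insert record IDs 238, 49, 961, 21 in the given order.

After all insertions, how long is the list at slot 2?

Insert 238: h=2, bucket 2 empty -> new chain.
Insert 49: h=2, bucket 2 nonempty -> append to chain.
Insert 961: h=0, bucket 0 empty -> new chain.
Insert 21: h=2, bucket 2 nonempty -> append to chain.
Final buckets:
0: 961
1: _
2: 238 -> 49 -> 21
3: _
4: _
5: _
6: _

3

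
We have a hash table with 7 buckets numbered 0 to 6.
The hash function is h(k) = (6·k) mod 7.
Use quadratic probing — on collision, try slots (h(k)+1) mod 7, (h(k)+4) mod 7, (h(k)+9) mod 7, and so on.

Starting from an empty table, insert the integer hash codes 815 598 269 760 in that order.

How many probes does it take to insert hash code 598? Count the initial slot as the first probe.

815 hashes to 4; slot 4 is free -> place at 4.
598 hashes to 4; 4 taken -> place at 5.
269 hashes to 4; 4,5 taken -> place at 1.
760 hashes to 3; slot 3 is free -> place at 3.
Table: [∅, 269, ∅, 760, 815, 598, ∅]

2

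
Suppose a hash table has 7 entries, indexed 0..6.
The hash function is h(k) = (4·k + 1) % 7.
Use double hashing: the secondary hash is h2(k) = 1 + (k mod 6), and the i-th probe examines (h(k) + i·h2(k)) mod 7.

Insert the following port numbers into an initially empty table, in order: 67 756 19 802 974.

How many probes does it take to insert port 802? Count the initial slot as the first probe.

67 hashes to 3; slot 3 is free → place at 3.
756 hashes to 1; slot 1 is free → place at 1.
19 hashes to 0; slot 0 is free → place at 0.
802 hashes to 3, h2=5; 3,1 taken → place at 6.
974 hashes to 5; slot 5 is free → place at 5.
Table: [19, 756, _, 67, _, 974, 802]

3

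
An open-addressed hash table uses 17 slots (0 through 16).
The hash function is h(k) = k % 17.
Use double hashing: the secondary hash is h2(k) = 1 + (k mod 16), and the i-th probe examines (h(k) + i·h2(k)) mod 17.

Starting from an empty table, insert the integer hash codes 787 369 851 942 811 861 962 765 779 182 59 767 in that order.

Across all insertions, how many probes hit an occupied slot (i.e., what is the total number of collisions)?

7

787: h=5 -> slot 5
369: h=12 -> slot 12
851: h=1 -> slot 1
942: h=7 -> slot 7
811: h=12, h2=12, probe 12,7,2 -> slot 2
861: h=11 -> slot 11
962: h=10 -> slot 10
765: h=0 -> slot 0
779: h=14 -> slot 14
182: h=12, h2=7, probe 12,2,9 -> slot 9
59: h=8 -> slot 8
767: h=2, h2=16, probe 2,1,0,16 -> slot 16
Table: [765, 851, 811, _, _, 787, _, 942, 59, 182, 962, 861, 369, _, 779, _, 767]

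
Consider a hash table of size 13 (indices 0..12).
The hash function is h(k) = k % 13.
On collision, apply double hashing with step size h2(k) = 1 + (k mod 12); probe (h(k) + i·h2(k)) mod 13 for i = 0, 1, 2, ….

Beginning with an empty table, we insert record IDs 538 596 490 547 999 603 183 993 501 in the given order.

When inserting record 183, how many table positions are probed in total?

5

538 hashes to 5; slot 5 is free => place at 5.
596 hashes to 11; slot 11 is free => place at 11.
490 hashes to 9; slot 9 is free => place at 9.
547 hashes to 1; slot 1 is free => place at 1.
999 hashes to 11, h2=4; 11 taken => place at 2.
603 hashes to 5, h2=4; 5,9 taken => place at 0.
183 hashes to 1, h2=4; 1,5,9,0 taken => place at 4.
993 hashes to 5, h2=10; 5,2 taken => place at 12.
501 hashes to 7; slot 7 is free => place at 7.
Table: [603, 547, 999, _, 183, 538, _, 501, _, 490, _, 596, 993]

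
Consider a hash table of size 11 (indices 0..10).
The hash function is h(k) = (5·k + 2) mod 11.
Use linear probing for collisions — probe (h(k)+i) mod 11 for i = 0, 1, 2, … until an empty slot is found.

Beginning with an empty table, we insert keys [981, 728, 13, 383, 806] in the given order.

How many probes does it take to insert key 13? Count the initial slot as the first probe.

3

981: h=1 → slot 1
728: h=1, probe 1,2 → slot 2
13: h=1, probe 1,2,3 → slot 3
383: h=3, probe 3,4 → slot 4
806: h=6 → slot 6
Table: [∅, 981, 728, 13, 383, ∅, 806, ∅, ∅, ∅, ∅]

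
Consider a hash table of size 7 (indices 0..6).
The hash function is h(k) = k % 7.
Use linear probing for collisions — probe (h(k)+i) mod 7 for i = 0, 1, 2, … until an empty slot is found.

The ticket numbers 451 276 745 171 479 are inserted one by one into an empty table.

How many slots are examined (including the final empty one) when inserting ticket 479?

451 hashes to 3; slot 3 is free → place at 3.
276 hashes to 3; 3 taken → place at 4.
745 hashes to 3; 3,4 taken → place at 5.
171 hashes to 3; 3,4,5 taken → place at 6.
479 hashes to 3; 3,4,5,6 taken → place at 0.
Table: [479, _, _, 451, 276, 745, 171]

5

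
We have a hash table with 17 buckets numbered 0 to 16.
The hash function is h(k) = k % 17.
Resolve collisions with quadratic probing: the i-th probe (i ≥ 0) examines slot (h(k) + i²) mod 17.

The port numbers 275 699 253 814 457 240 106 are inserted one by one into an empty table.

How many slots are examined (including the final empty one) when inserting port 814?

2

275: h=3 → slot 3
699: h=2 → slot 2
253: h=15 → slot 15
814: h=15, probe 15,16 → slot 16
457: h=15, probe 15,16,2,7 → slot 7
240: h=2, probe 2,3,6 → slot 6
106: h=4 → slot 4
Table: [_, _, 699, 275, 106, _, 240, 457, _, _, _, _, _, _, _, 253, 814]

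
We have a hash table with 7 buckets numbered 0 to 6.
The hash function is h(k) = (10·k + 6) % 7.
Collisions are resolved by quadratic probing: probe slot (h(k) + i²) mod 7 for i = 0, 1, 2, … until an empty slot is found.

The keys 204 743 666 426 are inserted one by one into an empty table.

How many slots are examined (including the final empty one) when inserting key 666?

204 hashes to 2; slot 2 is free => place at 2.
743 hashes to 2; 2 taken => place at 3.
666 hashes to 2; 2,3 taken => place at 6.
426 hashes to 3; 3 taken => place at 4.
Table: [∅, ∅, 204, 743, 426, ∅, 666]

3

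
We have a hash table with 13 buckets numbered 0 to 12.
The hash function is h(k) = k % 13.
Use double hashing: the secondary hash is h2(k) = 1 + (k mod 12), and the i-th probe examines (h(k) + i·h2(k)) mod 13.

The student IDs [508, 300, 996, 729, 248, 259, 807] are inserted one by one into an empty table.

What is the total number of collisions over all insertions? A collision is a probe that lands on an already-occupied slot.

4

508 hashes to 1; slot 1 is free → place at 1.
300 hashes to 1, h2=1; 1 taken → place at 2.
996 hashes to 8; slot 8 is free → place at 8.
729 hashes to 1, h2=10; 1 taken → place at 11.
248 hashes to 1, h2=9; 1 taken → place at 10.
259 hashes to 12; slot 12 is free → place at 12.
807 hashes to 1, h2=4; 1 taken → place at 5.
Table: [_, 508, 300, _, _, 807, _, _, 996, _, 248, 729, 259]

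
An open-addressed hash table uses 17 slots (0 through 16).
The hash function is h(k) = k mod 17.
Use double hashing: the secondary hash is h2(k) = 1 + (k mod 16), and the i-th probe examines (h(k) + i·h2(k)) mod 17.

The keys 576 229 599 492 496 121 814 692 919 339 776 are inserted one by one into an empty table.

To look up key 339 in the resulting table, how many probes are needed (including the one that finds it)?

576: h=15 → slot 15
229: h=8 → slot 8
599: h=4 → slot 4
492: h=16 → slot 16
496: h=3 → slot 3
121: h=2 → slot 2
814: h=15, h2=15, probe 15,13 → slot 13
692: h=12 → slot 12
919: h=1 → slot 1
339: h=16, h2=4, probe 16,3,7 → slot 7
776: h=11 → slot 11
Table: [., 919, 121, 496, 599, ., ., 339, 229, ., ., 776, 692, 814, ., 576, 492]
Lookup 339: h=16, h2=4, probe 16,3,7 → found at 7.

3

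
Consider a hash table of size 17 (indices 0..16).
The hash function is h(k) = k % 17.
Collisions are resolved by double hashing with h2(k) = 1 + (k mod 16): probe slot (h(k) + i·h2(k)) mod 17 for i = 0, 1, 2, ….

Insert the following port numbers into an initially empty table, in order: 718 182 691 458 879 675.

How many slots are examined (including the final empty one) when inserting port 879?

Insert 718: h=4, slot 4 empty -> index 4.
Insert 182: h=12, slot 12 empty -> index 12.
Insert 691: h=11, slot 11 empty -> index 11.
Insert 458: h=16, slot 16 empty -> index 16.
Insert 879: h=12, h2=16, slots 12,11 occupied -> index 10.
Insert 675: h=12, h2=4, slots 12,16 occupied -> index 3.
Table: [∅, ∅, ∅, 675, 718, ∅, ∅, ∅, ∅, ∅, 879, 691, 182, ∅, ∅, ∅, 458]

3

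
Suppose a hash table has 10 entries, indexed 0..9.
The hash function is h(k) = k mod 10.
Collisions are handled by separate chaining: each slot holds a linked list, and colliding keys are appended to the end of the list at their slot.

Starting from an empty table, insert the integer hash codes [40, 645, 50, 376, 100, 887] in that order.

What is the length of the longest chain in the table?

Insert 40: h=0, bucket 0 empty -> new chain.
Insert 645: h=5, bucket 5 empty -> new chain.
Insert 50: h=0, bucket 0 nonempty -> append to chain.
Insert 376: h=6, bucket 6 empty -> new chain.
Insert 100: h=0, bucket 0 nonempty -> append to chain.
Insert 887: h=7, bucket 7 empty -> new chain.
Final buckets:
0: 40 -> 50 -> 100
1: _
2: _
3: _
4: _
5: 645
6: 376
7: 887
8: _
9: _

3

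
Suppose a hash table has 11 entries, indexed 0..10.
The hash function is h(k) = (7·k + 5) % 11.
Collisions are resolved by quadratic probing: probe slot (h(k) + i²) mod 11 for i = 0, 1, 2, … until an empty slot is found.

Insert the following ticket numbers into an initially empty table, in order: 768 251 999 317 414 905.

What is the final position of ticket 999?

6

768: h=2 -> slot 2
251: h=2, probe 2,3 -> slot 3
999: h=2, probe 2,3,6 -> slot 6
317: h=2, probe 2,3,6,0 -> slot 0
414: h=10 -> slot 10
905: h=4 -> slot 4
Table: [317, ., 768, 251, 905, ., 999, ., ., ., 414]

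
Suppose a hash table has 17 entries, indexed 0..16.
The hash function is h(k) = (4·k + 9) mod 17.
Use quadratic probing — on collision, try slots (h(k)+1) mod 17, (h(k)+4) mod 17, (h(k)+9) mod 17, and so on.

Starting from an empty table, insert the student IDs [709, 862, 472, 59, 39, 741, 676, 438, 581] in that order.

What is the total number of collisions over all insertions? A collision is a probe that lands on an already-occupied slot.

709 hashes to 6; slot 6 is free => place at 6.
862 hashes to 6; 6 taken => place at 7.
472 hashes to 10; slot 10 is free => place at 10.
59 hashes to 7; 7 taken => place at 8.
39 hashes to 12; slot 12 is free => place at 12.
741 hashes to 15; slot 15 is free => place at 15.
676 hashes to 10; 10 taken => place at 11.
438 hashes to 10; 10,11 taken => place at 14.
581 hashes to 4; slot 4 is free => place at 4.
Table: [., ., ., ., 581, ., 709, 862, 59, ., 472, 676, 39, ., 438, 741, .]

5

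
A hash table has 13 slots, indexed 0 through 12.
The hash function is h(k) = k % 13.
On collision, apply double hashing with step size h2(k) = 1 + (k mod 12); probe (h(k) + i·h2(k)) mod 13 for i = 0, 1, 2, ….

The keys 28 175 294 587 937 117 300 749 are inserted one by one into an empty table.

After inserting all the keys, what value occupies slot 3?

28: h=2 → slot 2
175: h=6 → slot 6
294: h=8 → slot 8
587: h=2, h2=12, probe 2,1 → slot 1
937: h=1, h2=2, probe 1,3 → slot 3
117: h=0 → slot 0
300: h=1, h2=1, probe 1,2,3,4 → slot 4
749: h=8, h2=6, probe 8,1,7 → slot 7
Table: [117, 587, 28, 937, 300, —, 175, 749, 294, —, —, —, —]

937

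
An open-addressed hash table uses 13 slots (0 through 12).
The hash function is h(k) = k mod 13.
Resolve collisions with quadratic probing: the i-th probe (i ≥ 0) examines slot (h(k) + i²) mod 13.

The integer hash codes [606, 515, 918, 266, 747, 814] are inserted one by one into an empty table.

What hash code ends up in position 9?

515

606 hashes to 8; slot 8 is free -> place at 8.
515 hashes to 8; 8 taken -> place at 9.
918 hashes to 8; 8,9 taken -> place at 12.
266 hashes to 6; slot 6 is free -> place at 6.
747 hashes to 6; 6 taken -> place at 7.
814 hashes to 8; 8,9,12 taken -> place at 4.
Table: [—, —, —, —, 814, —, 266, 747, 606, 515, —, —, 918]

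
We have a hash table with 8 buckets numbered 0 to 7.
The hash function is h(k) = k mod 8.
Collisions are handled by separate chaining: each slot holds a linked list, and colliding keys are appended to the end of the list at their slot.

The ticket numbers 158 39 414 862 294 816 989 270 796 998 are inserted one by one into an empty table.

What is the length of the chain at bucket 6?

6

Insert 158: h=6, bucket 6 empty -> new chain.
Insert 39: h=7, bucket 7 empty -> new chain.
Insert 414: h=6, bucket 6 nonempty -> append to chain.
Insert 862: h=6, bucket 6 nonempty -> append to chain.
Insert 294: h=6, bucket 6 nonempty -> append to chain.
Insert 816: h=0, bucket 0 empty -> new chain.
Insert 989: h=5, bucket 5 empty -> new chain.
Insert 270: h=6, bucket 6 nonempty -> append to chain.
Insert 796: h=4, bucket 4 empty -> new chain.
Insert 998: h=6, bucket 6 nonempty -> append to chain.
Final buckets:
0: 816
1: ∅
2: ∅
3: ∅
4: 796
5: 989
6: 158 -> 414 -> 862 -> 294 -> 270 -> 998
7: 39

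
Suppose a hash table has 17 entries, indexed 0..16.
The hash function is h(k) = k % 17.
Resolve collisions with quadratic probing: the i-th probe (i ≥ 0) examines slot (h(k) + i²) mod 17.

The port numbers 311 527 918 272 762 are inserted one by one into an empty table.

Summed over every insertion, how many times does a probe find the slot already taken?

Insert 311: h=5, slot 5 empty => index 5.
Insert 527: h=0, slot 0 empty => index 0.
Insert 918: h=0, slot 0 occupied => index 1.
Insert 272: h=0, slots 0,1 occupied => index 4.
Insert 762: h=14, slot 14 empty => index 14.
Table: [527, 918, ., ., 272, 311, ., ., ., ., ., ., ., ., 762, ., .]

3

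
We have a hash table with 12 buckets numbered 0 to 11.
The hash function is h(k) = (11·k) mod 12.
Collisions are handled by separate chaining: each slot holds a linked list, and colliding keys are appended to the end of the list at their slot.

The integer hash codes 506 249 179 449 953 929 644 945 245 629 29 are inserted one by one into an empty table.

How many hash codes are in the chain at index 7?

6

Insert 506: h=10, bucket 10 empty -> new chain.
Insert 249: h=3, bucket 3 empty -> new chain.
Insert 179: h=1, bucket 1 empty -> new chain.
Insert 449: h=7, bucket 7 empty -> new chain.
Insert 953: h=7, bucket 7 nonempty -> append to chain.
Insert 929: h=7, bucket 7 nonempty -> append to chain.
Insert 644: h=4, bucket 4 empty -> new chain.
Insert 945: h=3, bucket 3 nonempty -> append to chain.
Insert 245: h=7, bucket 7 nonempty -> append to chain.
Insert 629: h=7, bucket 7 nonempty -> append to chain.
Insert 29: h=7, bucket 7 nonempty -> append to chain.
Final buckets:
0: ∅
1: 179
2: ∅
3: 249 -> 945
4: 644
5: ∅
6: ∅
7: 449 -> 953 -> 929 -> 245 -> 629 -> 29
8: ∅
9: ∅
10: 506
11: ∅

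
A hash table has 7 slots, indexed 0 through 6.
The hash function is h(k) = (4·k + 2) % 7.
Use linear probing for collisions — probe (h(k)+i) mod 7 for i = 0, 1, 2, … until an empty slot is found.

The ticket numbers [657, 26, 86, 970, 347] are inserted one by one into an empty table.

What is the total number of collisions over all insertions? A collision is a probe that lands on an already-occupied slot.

657 hashes to 5; slot 5 is free => place at 5.
26 hashes to 1; slot 1 is free => place at 1.
86 hashes to 3; slot 3 is free => place at 3.
970 hashes to 4; slot 4 is free => place at 4.
347 hashes to 4; 4,5 taken => place at 6.
Table: [-, 26, -, 86, 970, 657, 347]

2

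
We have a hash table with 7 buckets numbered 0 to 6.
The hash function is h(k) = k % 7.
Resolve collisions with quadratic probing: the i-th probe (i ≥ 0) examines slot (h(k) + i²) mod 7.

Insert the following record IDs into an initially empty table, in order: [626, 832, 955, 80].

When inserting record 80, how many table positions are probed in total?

3

626: h=3 => slot 3
832: h=6 => slot 6
955: h=3, probe 3,4 => slot 4
80: h=3, probe 3,4,0 => slot 0
Table: [80, —, —, 626, 955, —, 832]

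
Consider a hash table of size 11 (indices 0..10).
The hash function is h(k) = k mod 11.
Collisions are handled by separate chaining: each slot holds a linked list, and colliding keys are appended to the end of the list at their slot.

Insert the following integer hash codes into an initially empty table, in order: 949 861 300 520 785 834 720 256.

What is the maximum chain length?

949 -> bucket 3
861 -> bucket 3 (collision)
300 -> bucket 3 (collision)
520 -> bucket 3 (collision)
785 -> bucket 4
834 -> bucket 9
720 -> bucket 5
256 -> bucket 3 (collision)
Final buckets:
0: _
1: _
2: _
3: 949 -> 861 -> 300 -> 520 -> 256
4: 785
5: 720
6: _
7: _
8: _
9: 834
10: _

5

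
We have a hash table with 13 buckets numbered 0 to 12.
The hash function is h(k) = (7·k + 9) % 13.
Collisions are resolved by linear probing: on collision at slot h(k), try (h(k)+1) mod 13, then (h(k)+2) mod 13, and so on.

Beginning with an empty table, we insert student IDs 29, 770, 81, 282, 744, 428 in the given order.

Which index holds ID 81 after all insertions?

6

29 hashes to 4; slot 4 is free → place at 4.
770 hashes to 4; 4 taken → place at 5.
81 hashes to 4; 4,5 taken → place at 6.
282 hashes to 7; slot 7 is free → place at 7.
744 hashes to 4; 4,5,6,7 taken → place at 8.
428 hashes to 2; slot 2 is free → place at 2.
Table: [—, —, 428, —, 29, 770, 81, 282, 744, —, —, —, —]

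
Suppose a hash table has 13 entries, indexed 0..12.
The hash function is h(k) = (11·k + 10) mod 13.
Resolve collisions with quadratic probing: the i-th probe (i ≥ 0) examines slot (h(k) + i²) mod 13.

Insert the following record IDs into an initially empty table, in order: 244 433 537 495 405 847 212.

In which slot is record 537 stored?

244 hashes to 3; slot 3 is free -> place at 3.
433 hashes to 2; slot 2 is free -> place at 2.
537 hashes to 2; 2,3 taken -> place at 6.
495 hashes to 8; slot 8 is free -> place at 8.
405 hashes to 6; 6 taken -> place at 7.
847 hashes to 6; 6,7 taken -> place at 10.
212 hashes to 2; 2,3,6 taken -> place at 11.
Table: [_, _, 433, 244, _, _, 537, 405, 495, _, 847, 212, _]

6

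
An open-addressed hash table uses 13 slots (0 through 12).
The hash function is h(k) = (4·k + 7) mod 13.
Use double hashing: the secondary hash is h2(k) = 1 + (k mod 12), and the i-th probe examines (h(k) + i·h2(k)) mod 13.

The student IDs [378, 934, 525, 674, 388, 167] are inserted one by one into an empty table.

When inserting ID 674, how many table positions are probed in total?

2

378: h=11 -> slot 11
934: h=12 -> slot 12
525: h=1 -> slot 1
674: h=12, h2=3, probe 12,2 -> slot 2
388: h=12, h2=5, probe 12,4 -> slot 4
167: h=12, h2=12, probe 12,11,10 -> slot 10
Table: [—, 525, 674, —, 388, —, —, —, —, —, 167, 378, 934]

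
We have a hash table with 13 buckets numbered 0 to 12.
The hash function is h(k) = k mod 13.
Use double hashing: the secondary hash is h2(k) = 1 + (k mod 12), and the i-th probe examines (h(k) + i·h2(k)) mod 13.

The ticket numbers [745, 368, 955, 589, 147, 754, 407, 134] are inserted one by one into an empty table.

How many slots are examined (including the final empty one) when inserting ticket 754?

2

745: h=4 -> slot 4
368: h=4, h2=9, probe 4,0 -> slot 0
955: h=6 -> slot 6
589: h=4, h2=2, probe 4,6,8 -> slot 8
147: h=4, h2=4, probe 4,8,12 -> slot 12
754: h=0, h2=11, probe 0,11 -> slot 11
407: h=4, h2=12, probe 4,3 -> slot 3
134: h=4, h2=3, probe 4,7 -> slot 7
Table: [368, —, —, 407, 745, —, 955, 134, 589, —, —, 754, 147]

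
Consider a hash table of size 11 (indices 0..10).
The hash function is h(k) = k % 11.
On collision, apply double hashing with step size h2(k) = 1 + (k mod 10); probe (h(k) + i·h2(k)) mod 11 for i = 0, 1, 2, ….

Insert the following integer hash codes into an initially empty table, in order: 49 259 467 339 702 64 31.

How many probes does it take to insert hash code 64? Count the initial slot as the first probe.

2

49 hashes to 5; slot 5 is free => place at 5.
259 hashes to 6; slot 6 is free => place at 6.
467 hashes to 5, h2=8; 5 taken => place at 2.
339 hashes to 9; slot 9 is free => place at 9.
702 hashes to 9, h2=3; 9 taken => place at 1.
64 hashes to 9, h2=5; 9 taken => place at 3.
31 hashes to 9, h2=2; 9 taken => place at 0.
Table: [31, 702, 467, 64, _, 49, 259, _, _, 339, _]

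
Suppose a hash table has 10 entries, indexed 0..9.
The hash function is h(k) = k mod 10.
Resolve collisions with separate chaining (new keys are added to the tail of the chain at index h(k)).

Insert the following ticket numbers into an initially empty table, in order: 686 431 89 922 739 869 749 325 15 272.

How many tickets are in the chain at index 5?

2

Insert 686: h=6, bucket 6 empty -> new chain.
Insert 431: h=1, bucket 1 empty -> new chain.
Insert 89: h=9, bucket 9 empty -> new chain.
Insert 922: h=2, bucket 2 empty -> new chain.
Insert 739: h=9, bucket 9 nonempty -> append to chain.
Insert 869: h=9, bucket 9 nonempty -> append to chain.
Insert 749: h=9, bucket 9 nonempty -> append to chain.
Insert 325: h=5, bucket 5 empty -> new chain.
Insert 15: h=5, bucket 5 nonempty -> append to chain.
Insert 272: h=2, bucket 2 nonempty -> append to chain.
Final buckets:
0: ∅
1: 431
2: 922 -> 272
3: ∅
4: ∅
5: 325 -> 15
6: 686
7: ∅
8: ∅
9: 89 -> 739 -> 869 -> 749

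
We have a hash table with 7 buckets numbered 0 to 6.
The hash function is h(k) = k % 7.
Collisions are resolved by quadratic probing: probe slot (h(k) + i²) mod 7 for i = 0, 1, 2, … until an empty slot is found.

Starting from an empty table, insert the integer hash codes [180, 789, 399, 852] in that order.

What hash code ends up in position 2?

Insert 180: h=5, slot 5 empty -> index 5.
Insert 789: h=5, slot 5 occupied -> index 6.
Insert 399: h=0, slot 0 empty -> index 0.
Insert 852: h=5, slots 5,6 occupied -> index 2.
Table: [399, —, 852, —, —, 180, 789]

852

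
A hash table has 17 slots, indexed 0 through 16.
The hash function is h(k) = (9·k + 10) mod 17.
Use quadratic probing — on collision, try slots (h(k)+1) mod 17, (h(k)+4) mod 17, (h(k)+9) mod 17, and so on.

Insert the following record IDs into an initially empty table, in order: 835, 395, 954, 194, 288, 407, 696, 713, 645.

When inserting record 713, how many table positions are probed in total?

5

835 hashes to 11; slot 11 is free -> place at 11.
395 hashes to 12; slot 12 is free -> place at 12.
954 hashes to 11; 11,12 taken -> place at 15.
194 hashes to 5; slot 5 is free -> place at 5.
288 hashes to 1; slot 1 is free -> place at 1.
407 hashes to 1; 1 taken -> place at 2.
696 hashes to 1; 1,2,5 taken -> place at 10.
713 hashes to 1; 1,2,5,10 taken -> place at 0.
645 hashes to 1; 1,2,5,10,0 taken -> place at 9.
Table: [713, 288, 407, _, _, 194, _, _, _, 645, 696, 835, 395, _, _, 954, _]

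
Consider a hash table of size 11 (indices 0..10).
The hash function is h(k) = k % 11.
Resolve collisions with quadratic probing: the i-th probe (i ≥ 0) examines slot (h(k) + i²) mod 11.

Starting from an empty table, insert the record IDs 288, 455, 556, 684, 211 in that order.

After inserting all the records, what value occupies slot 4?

455

288: h=2 → slot 2
455: h=4 → slot 4
556: h=6 → slot 6
684: h=2, probe 2,3 → slot 3
211: h=2, probe 2,3,6,0 → slot 0
Table: [211, -, 288, 684, 455, -, 556, -, -, -, -]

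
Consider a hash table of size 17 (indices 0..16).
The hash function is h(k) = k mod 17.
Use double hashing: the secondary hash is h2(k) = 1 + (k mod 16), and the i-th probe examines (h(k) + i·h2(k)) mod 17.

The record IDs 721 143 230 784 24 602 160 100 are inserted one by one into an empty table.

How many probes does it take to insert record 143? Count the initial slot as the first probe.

2

721: h=7 => slot 7
143: h=7, h2=16, probe 7,6 => slot 6
230: h=9 => slot 9
784: h=2 => slot 2
24: h=7, h2=9, probe 7,16 => slot 16
602: h=7, h2=11, probe 7,1 => slot 1
160: h=7, h2=1, probe 7,8 => slot 8
100: h=15 => slot 15
Table: [-, 602, 784, -, -, -, 143, 721, 160, 230, -, -, -, -, -, 100, 24]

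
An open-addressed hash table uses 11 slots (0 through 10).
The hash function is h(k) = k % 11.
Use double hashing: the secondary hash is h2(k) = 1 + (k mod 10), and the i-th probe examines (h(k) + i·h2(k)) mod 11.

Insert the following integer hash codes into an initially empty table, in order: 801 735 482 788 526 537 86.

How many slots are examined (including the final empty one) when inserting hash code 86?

801: h=9 → slot 9
735: h=9, h2=6, probe 9,4 → slot 4
482: h=9, h2=3, probe 9,1 → slot 1
788: h=7 → slot 7
526: h=9, h2=7, probe 9,5 → slot 5
537: h=9, h2=8, probe 9,6 → slot 6
86: h=9, h2=7, probe 9,5,1,8 → slot 8
Table: [-, 482, -, -, 735, 526, 537, 788, 86, 801, -]

4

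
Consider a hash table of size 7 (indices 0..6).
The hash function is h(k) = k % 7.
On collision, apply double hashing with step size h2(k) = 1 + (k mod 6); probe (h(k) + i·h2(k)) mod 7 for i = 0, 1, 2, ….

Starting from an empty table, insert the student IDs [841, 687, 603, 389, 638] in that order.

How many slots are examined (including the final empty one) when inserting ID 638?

3

841: h=1 => slot 1
687: h=1, h2=4, probe 1,5 => slot 5
603: h=1, h2=4, probe 1,5,2 => slot 2
389: h=4 => slot 4
638: h=1, h2=3, probe 1,4,0 => slot 0
Table: [638, 841, 603, —, 389, 687, —]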